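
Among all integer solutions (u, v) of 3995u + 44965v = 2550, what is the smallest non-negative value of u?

237

Euclid: 44965 = 11·3995 + 1020; 3995 = 3·1020 + 935; 1020 = 1·935 + 85; 935 = 11·85 + 0 → gcd = 85; 2550 = 85·30.
Back-substitution yields 3995·(-45) + 44965·(4) = 85, so one solution is u = -45·30 = -1350, v = 4·30 = 120.
Solutions in u differ by 44965/85 = 529; the one in [0, 529) is -1350 mod 529 = 237.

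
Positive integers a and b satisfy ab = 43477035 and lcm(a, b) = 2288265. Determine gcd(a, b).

gcd·lcm = product, so gcd = 43477035/2288265 = 19.

19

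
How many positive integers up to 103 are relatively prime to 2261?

78

Prime factors of 2261: 7, 17, 19. Count integers ≤ 103 divisible by none of them.
By inclusion–exclusion: 103 − ⌊103/7⌋ − ⌊103/17⌋ − ⌊103/19⌋ + ⌊103/119⌋ + ⌊103/133⌋ + ⌊103/323⌋ − ⌊103/2261⌋ = 78.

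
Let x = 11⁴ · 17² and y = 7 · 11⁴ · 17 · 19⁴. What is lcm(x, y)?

3859944206503

max exponent per prime: 7 · 11⁴ · 17² · 19⁴ = 3859944206503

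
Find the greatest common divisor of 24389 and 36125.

24389 = 29³
36125 = 5³ · 17²
Common: 1 = 1

1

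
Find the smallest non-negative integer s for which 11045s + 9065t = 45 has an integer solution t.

1607

Reduce mod 9065: 11045s ≡ 45 (mod 9065). With g = gcd(11045, 9065) = 5 dividing 45, divide through: 2209s ≡ 9 (mod 1813).
Since gcd(2209, 1813) = 1, s ≡ 9·(2209)⁻¹ ≡ 1607 (mod 1813). Smallest non-negative: 1607.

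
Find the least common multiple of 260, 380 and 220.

54340

lcm(260, 380) = 260·380/gcd = 98800/20 = 4940
lcm(4940, 220) = 4940·220/gcd = 1086800/20 = 54340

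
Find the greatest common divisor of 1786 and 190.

38

Euclid: 1786 = 9·190 + 76; 190 = 2·76 + 38; 76 = 2·38 + 0. Last nonzero remainder: 38.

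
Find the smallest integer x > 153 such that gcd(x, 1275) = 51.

204

Multiples of 51 above 153: 51·4, 51·5, … . Need the cofactor coprime to 1275/51 = 25.
Checking s = 4, 5, … the first with gcd(s, 25) = 1 is s = 4, giving 204.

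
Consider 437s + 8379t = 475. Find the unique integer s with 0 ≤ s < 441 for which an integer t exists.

212

Reduce mod 8379: 437s ≡ 475 (mod 8379). With g = gcd(437, 8379) = 19 dividing 475, divide through: 23s ≡ 25 (mod 441).
Since gcd(23, 441) = 1, s ≡ 25·(23)⁻¹ ≡ 212 (mod 441). Smallest non-negative: 212.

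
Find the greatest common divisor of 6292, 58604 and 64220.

gcd(6292, 58604): 58604 = 9·6292 + 1976; 6292 = 3·1976 + 364; 1976 = 5·364 + 156; 364 = 2·156 + 52; 156 = 3·52 + 0 → 52
gcd(52, 64220): 64220 = 1235·52 + 0 → 52

52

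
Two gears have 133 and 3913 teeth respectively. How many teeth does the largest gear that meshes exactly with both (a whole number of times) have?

Euclid: 3913 = 29·133 + 56; 133 = 2·56 + 21; 56 = 2·21 + 14; 21 = 1·14 + 7; 14 = 2·7 + 0. Last nonzero remainder: 7.

7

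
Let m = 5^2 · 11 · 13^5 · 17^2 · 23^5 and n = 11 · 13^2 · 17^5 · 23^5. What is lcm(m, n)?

max exponent per prime: 5^2 · 11 · 13^5 · 17^5 · 23^5 = 933110856465443051825

933110856465443051825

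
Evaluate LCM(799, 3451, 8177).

78016757

lcm(799, 3451) = 799·3451/gcd = 2757349/17 = 162197
lcm(162197, 8177) = 162197·8177/gcd = 1326284869/17 = 78016757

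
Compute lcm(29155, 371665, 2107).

1901809805

lcm(29155, 371665) = 29155·371665/gcd = 10835893075/245 = 44228135
lcm(44228135, 2107) = 44228135·2107/gcd = 93188680445/49 = 1901809805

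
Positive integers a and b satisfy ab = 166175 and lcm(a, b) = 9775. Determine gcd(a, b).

17

From gcd × lcm = ab: gcd = 166175 / 9775 = 17.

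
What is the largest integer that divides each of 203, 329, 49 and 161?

203 = 7 · 29; 329 = 7 · 47; 49 = 7²; 161 = 7 · 23
gcd takes min exponent of each prime: 7 = 7

7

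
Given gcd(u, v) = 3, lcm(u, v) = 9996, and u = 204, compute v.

u·v = gcd·lcm = 3·9996 = 29988, so v = 29988/204 = 147.

147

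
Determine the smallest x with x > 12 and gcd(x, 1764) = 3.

gcd(x, 1764) = 3 forces 3 | x; write x = 3s. Then gcd(3s, 3·588) = 3·gcd(s, 588), so need gcd(s, 588) = 1.
3s > 12 gives s ≥ 5. The least s ≥ 5 coprime to 588 is 5, so x = 3·5 = 15.

15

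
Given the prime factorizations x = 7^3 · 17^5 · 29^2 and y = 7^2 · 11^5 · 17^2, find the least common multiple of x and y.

65962658163050341

max exponent per prime: 7^3 · 11^5 · 17^5 · 29^2 = 65962658163050341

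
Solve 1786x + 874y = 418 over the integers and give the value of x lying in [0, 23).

11

Reduce mod 874: 1786x ≡ 418 (mod 874). With g = gcd(1786, 874) = 38 dividing 418, divide through: 47x ≡ 11 (mod 23).
Since gcd(47, 23) = 1, x ≡ 11·(47)⁻¹ ≡ 11 (mod 23). Smallest non-negative: 11.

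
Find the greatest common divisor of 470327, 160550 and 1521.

169

470327 = 11² · 13² · 23; 160550 = 2 · 5² · 13² · 19; 1521 = 3² · 13²
gcd takes min exponent of each prime: 13² = 169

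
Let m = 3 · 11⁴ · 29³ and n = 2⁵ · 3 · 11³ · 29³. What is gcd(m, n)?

97385277

min exponent per shared prime: 3 · 11³ · 29³ = 97385277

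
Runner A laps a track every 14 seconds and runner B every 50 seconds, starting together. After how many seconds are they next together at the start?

350

14 = 2 · 7; 50 = 2 · 5²
max exponents: 2 · 5² · 7 = 350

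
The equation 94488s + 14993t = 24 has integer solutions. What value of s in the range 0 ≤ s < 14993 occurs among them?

4905

gcd(94488, 14993) = 1 (Euclid: 94488 = 6·14993 + 4530; 14993 = 3·4530 + 1403; 4530 = 3·1403 + 321; 1403 = 4·321 + 119; 321 = 2·119 + 83; 119 = 1·83 + 36; 83 = 2·36 + 11; 36 = 3·11 + 3; 11 = 3·3 + 2; 3 = 1·2 + 1; 2 = 2·1 + 0), and 1 | 24.
Extended Euclid: 94488·(-5418) + 14993·(34145) = 1. Scale by 24: s₀ = -130032.
General solution s = s₀ + 14993k; reducing mod 14993 gives s = 4905 (and t = -30912).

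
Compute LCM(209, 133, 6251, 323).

1168937

lcm(209, 133) = 209·133/gcd = 27797/19 = 1463
lcm(1463, 6251) = 1463·6251/gcd = 9145213/133 = 68761
lcm(68761, 323) = 68761·323/gcd = 22209803/19 = 1168937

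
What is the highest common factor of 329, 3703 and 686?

329 = 7 · 47; 3703 = 7 · 23²; 686 = 2 · 7³
gcd takes min exponent of each prime: 7 = 7

7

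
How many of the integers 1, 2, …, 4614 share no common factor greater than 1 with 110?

1678

110 = 2·5·11. Inclusion–exclusion on these primes:
4614 − ⌊4614/2⌋ − ⌊4614/5⌋ − ⌊4614/11⌋ + ⌊4614/10⌋ + ⌊4614/22⌋ + ⌊4614/55⌋ − ⌊4614/110⌋ = 1678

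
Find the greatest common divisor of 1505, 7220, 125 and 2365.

5

gcd(1505, 7220): 7220 = 4·1505 + 1200; 1505 = 1·1200 + 305; 1200 = 3·305 + 285; 305 = 1·285 + 20; 285 = 14·20 + 5; 20 = 4·5 + 0 → 5
gcd(5, 125): 125 = 25·5 + 0 → 5
gcd(5, 2365): 2365 = 473·5 + 0 → 5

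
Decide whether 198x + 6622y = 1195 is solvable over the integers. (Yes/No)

gcd(198, 6622): 6622 = 33·198 + 88; 198 = 2·88 + 22; 88 = 4·22 + 0 → 22
22 does not divide 1195, so a solution does not exist.

No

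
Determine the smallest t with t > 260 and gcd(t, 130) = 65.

325

Multiples of 65 above 260: 65·5, 65·6, … . Need the cofactor coprime to 130/65 = 2.
Checking s = 5, 6, … the first with gcd(s, 2) = 1 is s = 5, giving 325.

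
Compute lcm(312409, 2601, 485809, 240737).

3937120988913

312409 = 17² · 23 · 47; 2601 = 3² · 17²; 485809 = 17² · 41²; 240737 = 7² · 17³
lcm takes max exponent of each prime: 3² · 7² · 17³ · 23 · 41² · 47 = 3937120988913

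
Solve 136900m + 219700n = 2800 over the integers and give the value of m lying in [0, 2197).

Euclid: 219700 = 1·136900 + 82800; 136900 = 1·82800 + 54100; 82800 = 1·54100 + 28700; 54100 = 1·28700 + 25400; 28700 = 1·25400 + 3300; 25400 = 7·3300 + 2300; 3300 = 1·2300 + 1000; 2300 = 2·1000 + 300; 1000 = 3·300 + 100; 300 = 3·100 + 0 → gcd = 100; 2800 = 100·28.
Back-substitution yields 136900·(-666) + 219700·(415) = 100, so one solution is m = -666·28 = -18648, n = 415·28 = 11620.
Solutions in m differ by 219700/100 = 2197; the one in [0, 2197) is -18648 mod 2197 = 1125.

1125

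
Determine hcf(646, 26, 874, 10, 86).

646 = 2 · 17 · 19; 26 = 2 · 13; 874 = 2 · 19 · 23; 10 = 2 · 5; 86 = 2 · 43
gcd takes min exponent of each prime: 2 = 2

2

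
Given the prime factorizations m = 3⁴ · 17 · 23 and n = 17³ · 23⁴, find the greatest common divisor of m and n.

min exponent per shared prime: 17 · 23 = 391

391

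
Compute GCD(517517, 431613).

517517 = 7 · 11² · 13 · 47
431613 = 3² · 7 · 13 · 17 · 31
Common: 7 · 13 = 91

91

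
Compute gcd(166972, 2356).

76

166972 = 2² · 13³ · 19
2356 = 2² · 19 · 31
Common: 2² · 19 = 76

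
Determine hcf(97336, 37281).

Euclid: 97336 = 2·37281 + 22774; 37281 = 1·22774 + 14507; 22774 = 1·14507 + 8267; 14507 = 1·8267 + 6240; 8267 = 1·6240 + 2027; 6240 = 3·2027 + 159; 2027 = 12·159 + 119; 159 = 1·119 + 40; 119 = 2·40 + 39; 40 = 1·39 + 1; 39 = 39·1 + 0. Last nonzero remainder: 1.

1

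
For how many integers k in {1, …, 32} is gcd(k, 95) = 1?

25

Prime factors of 95: 5, 19. Count integers ≤ 32 divisible by none of them.
By inclusion–exclusion: 32 − ⌊32/5⌋ − ⌊32/19⌋ + ⌊32/95⌋ = 25.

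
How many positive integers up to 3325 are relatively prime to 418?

418 = 2·11·19. Inclusion–exclusion on these primes:
3325 − ⌊3325/2⌋ − ⌊3325/11⌋ − ⌊3325/19⌋ + ⌊3325/22⌋ + ⌊3325/38⌋ + ⌊3325/209⌋ − ⌊3325/418⌋ = 1432

1432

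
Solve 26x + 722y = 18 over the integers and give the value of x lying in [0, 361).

Reduce mod 722: 26x ≡ 18 (mod 722). With g = gcd(26, 722) = 2 dividing 18, divide through: 13x ≡ 9 (mod 361).
Since gcd(13, 361) = 1, x ≡ 9·(13)⁻¹ ≡ 84 (mod 361). Smallest non-negative: 84.

84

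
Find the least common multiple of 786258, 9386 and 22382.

316861974

786258 = 2 · 3² · 11² · 19²; 9386 = 2 · 13 · 19²; 22382 = 2 · 19² · 31
lcm takes max exponent of each prime: 2 · 3² · 11² · 13 · 19² · 31 = 316861974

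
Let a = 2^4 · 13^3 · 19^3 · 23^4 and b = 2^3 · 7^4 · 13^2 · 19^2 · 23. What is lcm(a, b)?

161999750830987888

max exponent per prime: 2^4 · 7^4 · 13^3 · 19^3 · 23^4 = 161999750830987888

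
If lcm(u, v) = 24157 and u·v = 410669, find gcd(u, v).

From gcd × lcm = uv: gcd = 410669 / 24157 = 17.

17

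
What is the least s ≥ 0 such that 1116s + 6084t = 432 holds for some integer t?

44

Reduce mod 6084: 1116s ≡ 432 (mod 6084). With g = gcd(1116, 6084) = 36 dividing 432, divide through: 31s ≡ 12 (mod 169).
Since gcd(31, 169) = 1, s ≡ 12·(31)⁻¹ ≡ 44 (mod 169). Smallest non-negative: 44.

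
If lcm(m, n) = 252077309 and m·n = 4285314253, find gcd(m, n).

gcd·lcm = product, so gcd = 4285314253/252077309 = 17.

17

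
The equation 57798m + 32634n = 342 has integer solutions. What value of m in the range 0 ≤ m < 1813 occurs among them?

gcd(57798, 32634) = 18 (Euclid: 57798 = 1·32634 + 25164; 32634 = 1·25164 + 7470; 25164 = 3·7470 + 2754; 7470 = 2·2754 + 1962; 2754 = 1·1962 + 792; 1962 = 2·792 + 378; 792 = 2·378 + 36; 378 = 10·36 + 18; 36 = 2·18 + 0), and 18 | 342.
Extended Euclid: 57798·(-865) + 32634·(1532) = 18. Scale by 19: m₀ = -16435.
General solution m = m₀ + 1813t; reducing mod 1813 gives m = 1695 (and n = -3002).

1695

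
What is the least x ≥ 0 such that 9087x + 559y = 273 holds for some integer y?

Reduce mod 559: 9087x ≡ 273 (mod 559). With g = gcd(9087, 559) = 13 dividing 273, divide through: 699x ≡ 21 (mod 43).
Since gcd(699, 43) = 1, x ≡ 21·(699)⁻¹ ≡ 41 (mod 43). Smallest non-negative: 41.

41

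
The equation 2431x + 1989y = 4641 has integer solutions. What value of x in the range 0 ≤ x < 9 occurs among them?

gcd(2431, 1989) = 221 (Euclid: 2431 = 1·1989 + 442; 1989 = 4·442 + 221; 442 = 2·221 + 0), and 221 | 4641.
Extended Euclid: 2431·(-4) + 1989·(5) = 221. Scale by 21: x₀ = -84.
General solution x = x₀ + 9t; reducing mod 9 gives x = 6 (and y = -5).

6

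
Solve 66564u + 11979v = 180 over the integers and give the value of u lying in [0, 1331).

Reduce mod 11979: 66564u ≡ 180 (mod 11979). With g = gcd(66564, 11979) = 9 dividing 180, divide through: 7396u ≡ 20 (mod 1331).
Since gcd(7396, 1331) = 1, u ≡ 20·(7396)⁻¹ ≡ 203 (mod 1331). Smallest non-negative: 203.

203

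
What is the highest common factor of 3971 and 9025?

361

Euclid: 9025 = 2·3971 + 1083; 3971 = 3·1083 + 722; 1083 = 1·722 + 361; 722 = 2·361 + 0. Last nonzero remainder: 361.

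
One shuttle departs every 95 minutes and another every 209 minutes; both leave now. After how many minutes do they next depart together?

gcd first: 209 = 2·95 + 19; 95 = 5·19 + 0 → gcd = 19
lcm = 95·209/gcd = 19855/19 = 1045

1045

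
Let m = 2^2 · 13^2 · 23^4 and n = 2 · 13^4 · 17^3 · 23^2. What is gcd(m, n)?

178802

min exponent per shared prime: 2 · 13^2 · 23^2 = 178802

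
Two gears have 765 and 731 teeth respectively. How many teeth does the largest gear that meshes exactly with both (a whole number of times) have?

17

765 = 3² · 5 · 17
731 = 17 · 43
Common: 17 = 17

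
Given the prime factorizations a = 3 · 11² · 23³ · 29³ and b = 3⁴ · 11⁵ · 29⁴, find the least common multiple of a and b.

max exponent per prime: 3⁴ · 11⁵ · 23³ · 29⁴ = 112259717326633437

112259717326633437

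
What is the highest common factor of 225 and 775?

Euclid: 775 = 3·225 + 100; 225 = 2·100 + 25; 100 = 4·25 + 0. Last nonzero remainder: 25.

25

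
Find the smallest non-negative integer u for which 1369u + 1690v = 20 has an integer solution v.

Reduce mod 1690: 1369u ≡ 20 (mod 1690). With g = gcd(1369, 1690) = 1 dividing 20, divide through: 1369u ≡ 20 (mod 1690).
Since gcd(1369, 1690) = 1, u ≡ 20·(1369)⁻¹ ≡ 200 (mod 1690). Smallest non-negative: 200.

200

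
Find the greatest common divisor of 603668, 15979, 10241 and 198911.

19

603668 = 2² · 13² · 19 · 47; 15979 = 19 · 29²; 10241 = 7² · 11 · 19; 198911 = 19³ · 29
gcd takes min exponent of each prime: 19 = 19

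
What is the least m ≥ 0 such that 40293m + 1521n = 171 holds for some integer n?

Euclid: 40293 = 26·1521 + 747; 1521 = 2·747 + 27; 747 = 27·27 + 18; 27 = 1·18 + 9; 18 = 2·9 + 0 → gcd = 9; 171 = 9·19.
Back-substitution yields 40293·(-57) + 1521·(1510) = 9, so one solution is m = -57·19 = -1083, n = 1510·19 = 28690.
Solutions in m differ by 1521/9 = 169; the one in [0, 169) is -1083 mod 169 = 100.

100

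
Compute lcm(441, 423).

gcd first: 441 = 1·423 + 18; 423 = 23·18 + 9; 18 = 2·9 + 0 → gcd = 9
lcm = 441·423/gcd = 186543/9 = 20727

20727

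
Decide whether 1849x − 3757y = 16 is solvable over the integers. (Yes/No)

By Bézout, 1849x − 3757y = 16 has integer solutions iff gcd(1849, 3757) | 16.
Euclid: 3757 = 2·1849 + 59; 1849 = 31·59 + 20; 59 = 2·20 + 19; 20 = 1·19 + 1; 19 = 19·1 + 0. gcd = 1; 16 mod 1 = 0. Yes.

Yes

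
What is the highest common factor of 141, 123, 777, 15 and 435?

3

141 = 3 · 47; 123 = 3 · 41; 777 = 3 · 7 · 37; 15 = 3 · 5; 435 = 3 · 5 · 29
gcd takes min exponent of each prime: 3 = 3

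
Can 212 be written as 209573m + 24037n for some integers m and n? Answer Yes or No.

No

By Bézout, 209573m + 24037n = 212 has integer solutions iff gcd(209573, 24037) | 212.
Euclid: 209573 = 8·24037 + 17277; 24037 = 1·17277 + 6760; 17277 = 2·6760 + 3757; 6760 = 1·3757 + 3003; 3757 = 1·3003 + 754; 3003 = 3·754 + 741; 754 = 1·741 + 13; 741 = 57·13 + 0. gcd = 13; 212 mod 13 = 4. No.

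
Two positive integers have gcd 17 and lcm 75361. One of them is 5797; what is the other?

221

a·b = gcd·lcm = 17·75361 = 1281137, so b = 1281137/5797 = 221.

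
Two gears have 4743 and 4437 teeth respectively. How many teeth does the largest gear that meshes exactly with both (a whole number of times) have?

Euclid: 4743 = 1·4437 + 306; 4437 = 14·306 + 153; 306 = 2·153 + 0. Last nonzero remainder: 153.

153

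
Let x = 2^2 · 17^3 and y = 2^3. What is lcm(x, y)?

39304

max exponent per prime: 2^3 · 17^3 = 39304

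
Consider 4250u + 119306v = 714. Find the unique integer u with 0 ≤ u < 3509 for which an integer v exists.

gcd(4250, 119306) = 34 (Euclid: 119306 = 28·4250 + 306; 4250 = 13·306 + 272; 306 = 1·272 + 34; 272 = 8·34 + 0), and 34 | 714.
Extended Euclid: 4250·(-393) + 119306·(14) = 34. Scale by 21: u₀ = -8253.
General solution u = u₀ + 3509t; reducing mod 3509 gives u = 2274 (and v = -81).

2274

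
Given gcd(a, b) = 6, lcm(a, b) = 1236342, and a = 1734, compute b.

a·b = gcd·lcm = 6·1236342 = 7418052, so b = 7418052/1734 = 4278.

4278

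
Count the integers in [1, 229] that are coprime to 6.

Prime factors of 6: 2, 3. Count integers ≤ 229 divisible by none of them.
By inclusion–exclusion: 229 − ⌊229/2⌋ − ⌊229/3⌋ + ⌊229/6⌋ = 77.

77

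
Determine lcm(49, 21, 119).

49 = 7²; 21 = 3 · 7; 119 = 7 · 17
lcm takes max exponent of each prime: 3 · 7² · 17 = 2499

2499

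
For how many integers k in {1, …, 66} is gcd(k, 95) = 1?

50

Prime factors of 95: 5, 19. Count integers ≤ 66 divisible by none of them.
By inclusion–exclusion: 66 − ⌊66/5⌋ − ⌊66/19⌋ + ⌊66/95⌋ = 50.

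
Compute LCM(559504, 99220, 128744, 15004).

559504 = 2⁴ · 11² · 17²; 99220 = 2² · 5 · 11² · 41; 128744 = 2³ · 7 · 11² · 19; 15004 = 2² · 11² · 31
lcm takes max exponent of each prime: 2⁴ · 5 · 7 · 11² · 17² · 19 · 31 · 41 = 472901173360

472901173360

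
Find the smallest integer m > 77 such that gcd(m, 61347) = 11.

gcd(m, 61347) = 11 forces 11 | m; write m = 11s. Then gcd(11s, 11·5577) = 11·gcd(s, 5577), so need gcd(s, 5577) = 1.
11s > 77 gives s ≥ 8. The least s ≥ 8 coprime to 5577 is 8, so m = 11·8 = 88.

88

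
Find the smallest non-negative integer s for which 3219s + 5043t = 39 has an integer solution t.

611

Reduce mod 5043: 3219s ≡ 39 (mod 5043). With g = gcd(3219, 5043) = 3 dividing 39, divide through: 1073s ≡ 13 (mod 1681).
Since gcd(1073, 1681) = 1, s ≡ 13·(1073)⁻¹ ≡ 611 (mod 1681). Smallest non-negative: 611.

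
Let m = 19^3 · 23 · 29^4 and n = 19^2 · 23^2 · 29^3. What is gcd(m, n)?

min exponent per shared prime: 19^2 · 23 · 29^3 = 202501867

202501867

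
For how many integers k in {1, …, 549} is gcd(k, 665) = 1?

665 = 5·7·19. Inclusion–exclusion on these primes:
549 − ⌊549/5⌋ − ⌊549/7⌋ − ⌊549/19⌋ + ⌊549/35⌋ + ⌊549/95⌋ + ⌊549/133⌋ − ⌊549/665⌋ = 358

358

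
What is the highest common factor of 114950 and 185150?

50

114950 = 2 · 5² · 11² · 19
185150 = 2 · 5² · 7 · 23²
Common: 2 · 5² = 50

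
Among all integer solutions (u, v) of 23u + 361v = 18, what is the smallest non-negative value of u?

299

Reduce mod 361: 23u ≡ 18 (mod 361). With g = gcd(23, 361) = 1 dividing 18, divide through: 23u ≡ 18 (mod 361).
Since gcd(23, 361) = 1, u ≡ 18·(23)⁻¹ ≡ 299 (mod 361). Smallest non-negative: 299.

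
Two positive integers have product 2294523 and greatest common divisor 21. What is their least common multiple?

For any two positive integers, gcd × lcm equals their product. Hence lcm = 2294523 / 21 = 109263.

109263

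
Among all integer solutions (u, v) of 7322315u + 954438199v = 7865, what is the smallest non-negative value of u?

56049

Euclid: 954438199 = 130·7322315 + 2537249; 7322315 = 2·2537249 + 2247817; 2537249 = 1·2247817 + 289432; 2247817 = 7·289432 + 221793; 289432 = 1·221793 + 67639; 221793 = 3·67639 + 18876; 67639 = 3·18876 + 11011; 18876 = 1·11011 + 7865; 11011 = 1·7865 + 3146; 7865 = 2·3146 + 1573; 3146 = 2·1573 + 0 → gcd = 1573; 7865 = 1573·5.
Back-substitution yields 7322315·(253915) + 954438199·(-1948) = 1573, so one solution is u = 253915·5 = 1269575, v = -1948·5 = -9740.
Solutions in u differ by 954438199/1573 = 606763; the one in [0, 606763) is 1269575 mod 606763 = 56049.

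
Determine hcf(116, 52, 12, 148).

gcd(116, 52): 116 = 2·52 + 12; 52 = 4·12 + 4; 12 = 3·4 + 0 → 4
gcd(4, 12): 12 = 3·4 + 0 → 4
gcd(4, 148): 148 = 37·4 + 0 → 4

4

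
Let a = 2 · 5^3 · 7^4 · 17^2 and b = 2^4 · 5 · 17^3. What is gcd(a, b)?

2890

min exponent per shared prime: 2 · 5 · 17^2 = 2890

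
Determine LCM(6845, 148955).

gcd first: 148955 = 21·6845 + 5210; 6845 = 1·5210 + 1635; 5210 = 3·1635 + 305; 1635 = 5·305 + 110; 305 = 2·110 + 85; 110 = 1·85 + 25; 85 = 3·25 + 10; 25 = 2·10 + 5; 10 = 2·5 + 0 → gcd = 5
lcm = 6845·148955/gcd = 1019596975/5 = 203919395

203919395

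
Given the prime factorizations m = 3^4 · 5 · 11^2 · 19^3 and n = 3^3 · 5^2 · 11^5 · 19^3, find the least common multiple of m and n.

max exponent per prime: 3^4 · 5^2 · 11^5 · 19^3 = 2236913838225

2236913838225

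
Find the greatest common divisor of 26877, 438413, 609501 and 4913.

289

gcd(26877, 438413): 438413 = 16·26877 + 8381; 26877 = 3·8381 + 1734; 8381 = 4·1734 + 1445; 1734 = 1·1445 + 289; 1445 = 5·289 + 0 → 289
gcd(289, 609501): 609501 = 2109·289 + 0 → 289
gcd(289, 4913): 4913 = 17·289 + 0 → 289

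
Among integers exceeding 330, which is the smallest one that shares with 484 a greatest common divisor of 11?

484 = 11·44. Any x with gcd(x, 484) = 11 is a multiple of 11, say 11s, with s coprime to 44.
Need s > 330/11, so s ≥ 31. First s ≥ 31 with gcd(s, 44) = 1 is s = 31. Thus x = 11·31 = 341.

341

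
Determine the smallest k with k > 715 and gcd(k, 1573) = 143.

gcd(k, 1573) = 143 forces 143 | k; write k = 143s. Then gcd(143s, 143·11) = 143·gcd(s, 11), so need gcd(s, 11) = 1.
143s > 715 gives s ≥ 6. The least s ≥ 6 coprime to 11 is 6, so k = 143·6 = 858.

858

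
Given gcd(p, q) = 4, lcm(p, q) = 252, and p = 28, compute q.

Using pq = gcd(p,q)·lcm(p,q) = 4·252 = 1008, we get q = 1008/28 = 36.

36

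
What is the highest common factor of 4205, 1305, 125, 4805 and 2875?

5

4205 = 5 · 29²; 1305 = 3² · 5 · 29; 125 = 5³; 4805 = 5 · 31²; 2875 = 5³ · 23
gcd takes min exponent of each prime: 5 = 5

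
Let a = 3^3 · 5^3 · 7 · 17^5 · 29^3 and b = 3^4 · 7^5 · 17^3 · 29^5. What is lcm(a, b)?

max exponent per prime: 3^4 · 5^3 · 7^5 · 17^5 · 29^5 = 4955869117846552791375

4955869117846552791375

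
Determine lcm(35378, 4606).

1662766

gcd first: 35378 = 7·4606 + 3136; 4606 = 1·3136 + 1470; 3136 = 2·1470 + 196; 1470 = 7·196 + 98; 196 = 2·98 + 0 → gcd = 98
lcm = 35378·4606/gcd = 162951068/98 = 1662766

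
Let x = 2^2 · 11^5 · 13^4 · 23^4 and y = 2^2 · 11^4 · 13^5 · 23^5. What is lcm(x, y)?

1539498814262061796

max exponent per prime: 2^2 · 11^5 · 13^5 · 23^5 = 1539498814262061796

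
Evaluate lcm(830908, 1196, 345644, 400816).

lcm(830908, 1196) = 830908·1196/gcd = 993765968/52 = 19110884
lcm(19110884, 345644) = 19110884·345644/gcd = 6605562389296/1196 = 5523045476
lcm(5523045476, 400816) = 5523045476·400816/gcd = 2213724995508416/52 = 42571634529008

42571634529008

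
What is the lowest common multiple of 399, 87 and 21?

lcm(399, 87) = 399·87/gcd = 34713/3 = 11571
lcm(11571, 21) = 11571·21/gcd = 242991/21 = 11571

11571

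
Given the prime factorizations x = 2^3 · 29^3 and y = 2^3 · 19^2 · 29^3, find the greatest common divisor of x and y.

195112

min exponent per shared prime: 2^3 · 29^3 = 195112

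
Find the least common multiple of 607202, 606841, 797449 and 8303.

51859038295534

607202 = 2 · 19² · 29²; 606841 = 19² · 41²; 797449 = 19² · 47²; 8303 = 19² · 23
lcm takes max exponent of each prime: 2 · 19² · 23 · 29² · 41² · 47² = 51859038295534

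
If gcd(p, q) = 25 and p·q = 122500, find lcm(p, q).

gcd·lcm = product, so lcm = 122500/25 = 4900.

4900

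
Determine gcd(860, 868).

4

Euclid: 868 = 1·860 + 8; 860 = 107·8 + 4; 8 = 2·4 + 0. Last nonzero remainder: 4.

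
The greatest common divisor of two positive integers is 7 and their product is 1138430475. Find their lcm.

Since gcd(u,v)·lcm(u,v) = uv, lcm = 1138430475/7 = 162632925.

162632925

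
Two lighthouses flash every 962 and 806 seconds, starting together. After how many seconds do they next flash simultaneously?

29822

gcd first: 962 = 1·806 + 156; 806 = 5·156 + 26; 156 = 6·26 + 0 → gcd = 26
lcm = 962·806/gcd = 775372/26 = 29822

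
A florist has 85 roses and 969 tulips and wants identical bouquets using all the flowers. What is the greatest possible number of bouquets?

17

Euclid: 969 = 11·85 + 34; 85 = 2·34 + 17; 34 = 2·17 + 0. Last nonzero remainder: 17.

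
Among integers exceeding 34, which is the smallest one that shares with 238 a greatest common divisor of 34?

Multiples of 34 above 34: 34·2, 34·3, … . Need the cofactor coprime to 238/34 = 7.
Checking s = 2, 3, … the first with gcd(s, 7) = 1 is s = 2, giving 68.

68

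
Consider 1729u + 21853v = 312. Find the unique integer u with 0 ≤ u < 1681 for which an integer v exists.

847

Euclid: 21853 = 12·1729 + 1105; 1729 = 1·1105 + 624; 1105 = 1·624 + 481; 624 = 1·481 + 143; 481 = 3·143 + 52; 143 = 2·52 + 39; 52 = 1·39 + 13; 39 = 3·13 + 0 → gcd = 13; 312 = 13·24.
Back-substitution yields 1729·(-455) + 21853·(36) = 13, so one solution is u = -455·24 = -10920, v = 36·24 = 864.
Solutions in u differ by 21853/13 = 1681; the one in [0, 1681) is -10920 mod 1681 = 847.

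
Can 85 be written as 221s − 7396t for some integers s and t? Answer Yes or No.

Yes

By Bézout, 221s − 7396t = 85 has integer solutions iff gcd(221, 7396) | 85.
Euclid: 7396 = 33·221 + 103; 221 = 2·103 + 15; 103 = 6·15 + 13; 15 = 1·13 + 2; 13 = 6·2 + 1; 2 = 2·1 + 0. gcd = 1; 85 mod 1 = 0. Yes.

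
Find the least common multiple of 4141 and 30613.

4141 = 41 · 101; 30613 = 11³ · 23
max exponents: 11³ · 23 · 41 · 101 = 126768433

126768433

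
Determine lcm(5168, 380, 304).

25840

lcm(5168, 380) = 5168·380/gcd = 1963840/76 = 25840
lcm(25840, 304) = 25840·304/gcd = 7855360/304 = 25840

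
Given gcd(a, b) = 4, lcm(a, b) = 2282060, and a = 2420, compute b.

3772

Using ab = gcd(a,b)·lcm(a,b) = 4·2282060 = 9128240, we get b = 9128240/2420 = 3772.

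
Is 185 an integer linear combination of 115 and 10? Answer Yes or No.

Yes

By Bézout, 115u − 10v = 185 has integer solutions iff gcd(115, 10) | 185.
Euclid: 115 = 11·10 + 5; 10 = 2·5 + 0. gcd = 5; 185 mod 5 = 0. Yes.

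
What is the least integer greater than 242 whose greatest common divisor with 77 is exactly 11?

77 = 11·7. Any a with gcd(a, 77) = 11 is a multiple of 11, say 11s, with s coprime to 7.
Need s > 242/11, so s ≥ 23. First s ≥ 23 with gcd(s, 7) = 1 is s = 23. Thus a = 11·23 = 253.

253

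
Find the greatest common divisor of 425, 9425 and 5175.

gcd(425, 9425): 9425 = 22·425 + 75; 425 = 5·75 + 50; 75 = 1·50 + 25; 50 = 2·25 + 0 → 25
gcd(25, 5175): 5175 = 207·25 + 0 → 25

25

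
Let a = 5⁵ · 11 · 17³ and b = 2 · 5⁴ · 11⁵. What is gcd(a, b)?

6875

min exponent per shared prime: 5⁴ · 11 = 6875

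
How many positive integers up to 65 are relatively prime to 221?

221 = 13·17. Inclusion–exclusion on these primes:
65 − ⌊65/13⌋ − ⌊65/17⌋ + ⌊65/221⌋ = 57

57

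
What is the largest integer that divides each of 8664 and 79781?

361

Euclid: 79781 = 9·8664 + 1805; 8664 = 4·1805 + 1444; 1805 = 1·1444 + 361; 1444 = 4·361 + 0. Last nonzero remainder: 361.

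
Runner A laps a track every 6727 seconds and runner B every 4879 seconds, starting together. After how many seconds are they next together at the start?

4688719

gcd first: 6727 = 1·4879 + 1848; 4879 = 2·1848 + 1183; 1848 = 1·1183 + 665; 1183 = 1·665 + 518; 665 = 1·518 + 147; 518 = 3·147 + 77; 147 = 1·77 + 70; 77 = 1·70 + 7; 70 = 10·7 + 0 → gcd = 7
lcm = 6727·4879/gcd = 32821033/7 = 4688719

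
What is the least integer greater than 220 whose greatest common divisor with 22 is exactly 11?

22 = 11·2. Any k with gcd(k, 22) = 11 is a multiple of 11, say 11s, with s coprime to 2.
Need s > 220/11, so s ≥ 21. First s ≥ 21 with gcd(s, 2) = 1 is s = 21. Thus k = 11·21 = 231.

231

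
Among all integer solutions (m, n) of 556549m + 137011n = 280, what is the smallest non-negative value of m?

2497

Euclid: 556549 = 4·137011 + 8505; 137011 = 16·8505 + 931; 8505 = 9·931 + 126; 931 = 7·126 + 49; 126 = 2·49 + 28; 49 = 1·28 + 21; 28 = 1·21 + 7; 21 = 3·7 + 0 → gcd = 7; 280 = 7·40.
Back-substitution yields 556549·(5445) + 137011·(-22118) = 7, so one solution is m = 5445·40 = 217800, n = -22118·40 = -884720.
Solutions in m differ by 137011/7 = 19573; the one in [0, 19573) is 217800 mod 19573 = 2497.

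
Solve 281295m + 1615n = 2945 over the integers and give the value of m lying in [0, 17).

16

Reduce mod 1615: 281295m ≡ 2945 (mod 1615). With g = gcd(281295, 1615) = 95 dividing 2945, divide through: 2961m ≡ 31 (mod 17).
Since gcd(2961, 17) = 1, m ≡ 31·(2961)⁻¹ ≡ 16 (mod 17). Smallest non-negative: 16.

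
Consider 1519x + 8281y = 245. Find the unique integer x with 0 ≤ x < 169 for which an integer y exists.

gcd(1519, 8281) = 49 (Euclid: 8281 = 5·1519 + 686; 1519 = 2·686 + 147; 686 = 4·147 + 98; 147 = 1·98 + 49; 98 = 2·49 + 0), and 49 | 245.
Extended Euclid: 1519·(60) + 8281·(-11) = 49. Scale by 5: x₀ = 300.
General solution x = x₀ + 169t; reducing mod 169 gives x = 131 (and y = -24).

131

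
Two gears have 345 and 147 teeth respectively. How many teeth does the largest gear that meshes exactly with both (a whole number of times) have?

Euclid: 345 = 2·147 + 51; 147 = 2·51 + 45; 51 = 1·45 + 6; 45 = 7·6 + 3; 6 = 2·3 + 0. Last nonzero remainder: 3.

3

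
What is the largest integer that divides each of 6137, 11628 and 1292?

gcd(6137, 11628): 11628 = 1·6137 + 5491; 6137 = 1·5491 + 646; 5491 = 8·646 + 323; 646 = 2·323 + 0 → 323
gcd(323, 1292): 1292 = 4·323 + 0 → 323

323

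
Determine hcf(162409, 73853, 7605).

169

gcd(162409, 73853): 162409 = 2·73853 + 14703; 73853 = 5·14703 + 338; 14703 = 43·338 + 169; 338 = 2·169 + 0 → 169
gcd(169, 7605): 7605 = 45·169 + 0 → 169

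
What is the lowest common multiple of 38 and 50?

gcd first: 50 = 1·38 + 12; 38 = 3·12 + 2; 12 = 6·2 + 0 → gcd = 2
lcm = 38·50/gcd = 1900/2 = 950

950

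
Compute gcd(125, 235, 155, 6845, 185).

5

125 = 5³; 235 = 5 · 47; 155 = 5 · 31; 6845 = 5 · 37²; 185 = 5 · 37
gcd takes min exponent of each prime: 5 = 5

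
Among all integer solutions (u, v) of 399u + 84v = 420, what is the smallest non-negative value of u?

0

gcd(399, 84) = 21 (Euclid: 399 = 4·84 + 63; 84 = 1·63 + 21; 63 = 3·21 + 0), and 21 | 420.
Extended Euclid: 399·(-1) + 84·(5) = 21. Scale by 20: u₀ = -20.
General solution u = u₀ + 4t; reducing mod 4 gives u = 0 (and v = 5).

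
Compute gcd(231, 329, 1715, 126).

gcd(231, 329): 329 = 1·231 + 98; 231 = 2·98 + 35; 98 = 2·35 + 28; 35 = 1·28 + 7; 28 = 4·7 + 0 → 7
gcd(7, 1715): 1715 = 245·7 + 0 → 7
gcd(7, 126): 126 = 18·7 + 0 → 7

7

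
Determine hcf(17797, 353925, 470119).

17797 = 13 · 37²; 353925 = 3² · 5² · 11² · 13; 470119 = 13 · 29² · 43
gcd takes min exponent of each prime: 13 = 13

13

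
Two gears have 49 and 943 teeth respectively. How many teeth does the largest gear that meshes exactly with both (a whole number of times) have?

1

Euclid: 943 = 19·49 + 12; 49 = 4·12 + 1; 12 = 12·1 + 0. Last nonzero remainder: 1.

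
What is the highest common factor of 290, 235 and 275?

gcd(290, 235): 290 = 1·235 + 55; 235 = 4·55 + 15; 55 = 3·15 + 10; 15 = 1·10 + 5; 10 = 2·5 + 0 → 5
gcd(5, 275): 275 = 55·5 + 0 → 5

5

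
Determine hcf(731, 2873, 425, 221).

731 = 17 · 43; 2873 = 13² · 17; 425 = 5² · 17; 221 = 13 · 17
gcd takes min exponent of each prime: 17 = 17

17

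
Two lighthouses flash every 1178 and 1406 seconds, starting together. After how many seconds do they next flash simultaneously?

43586

1178 = 2 · 19 · 31; 1406 = 2 · 19 · 37
max exponents: 2 · 19 · 31 · 37 = 43586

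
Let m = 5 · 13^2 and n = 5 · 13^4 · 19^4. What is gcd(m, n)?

min exponent per shared prime: 5 · 13^2 = 845

845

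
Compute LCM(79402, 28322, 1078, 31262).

79402 = 2 · 29 · 37²; 28322 = 2 · 7² · 17²; 1078 = 2 · 7² · 11; 31262 = 2 · 7² · 11 · 29
lcm takes max exponent of each prime: 2 · 7² · 11 · 17² · 29 · 37² = 12368528942

12368528942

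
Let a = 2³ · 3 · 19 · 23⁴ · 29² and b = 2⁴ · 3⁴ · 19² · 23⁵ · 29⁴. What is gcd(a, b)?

107317904136

min exponent per shared prime: 2³ · 3 · 19 · 23⁴ · 29² = 107317904136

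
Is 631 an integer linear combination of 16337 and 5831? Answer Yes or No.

No

gcd(16337, 5831): 16337 = 2·5831 + 4675; 5831 = 1·4675 + 1156; 4675 = 4·1156 + 51; 1156 = 22·51 + 34; 51 = 1·34 + 17; 34 = 2·17 + 0 → 17
17 does not divide 631, so a solution does not exist.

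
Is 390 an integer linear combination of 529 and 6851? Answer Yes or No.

Yes

By Bézout, 529m − 6851n = 390 has integer solutions iff gcd(529, 6851) | 390.
Euclid: 6851 = 12·529 + 503; 529 = 1·503 + 26; 503 = 19·26 + 9; 26 = 2·9 + 8; 9 = 1·8 + 1; 8 = 8·1 + 0. gcd = 1; 390 mod 1 = 0. Yes.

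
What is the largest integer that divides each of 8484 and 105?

8484 = 2² · 3 · 7 · 101
105 = 3 · 5 · 7
Common: 3 · 7 = 21

21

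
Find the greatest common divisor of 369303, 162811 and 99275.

gcd(369303, 162811): 369303 = 2·162811 + 43681; 162811 = 3·43681 + 31768; 43681 = 1·31768 + 11913; 31768 = 2·11913 + 7942; 11913 = 1·7942 + 3971; 7942 = 2·3971 + 0 → 3971
gcd(3971, 99275): 99275 = 25·3971 + 0 → 3971

3971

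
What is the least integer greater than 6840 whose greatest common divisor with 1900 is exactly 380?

7220

1900 = 380·5. Any m with gcd(m, 1900) = 380 is a multiple of 380, say 380s, with s coprime to 5.
Need s > 6840/380, so s ≥ 19. First s ≥ 19 with gcd(s, 5) = 1 is s = 19. Thus m = 380·19 = 7220.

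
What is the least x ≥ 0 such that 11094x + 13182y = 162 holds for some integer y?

1231

Euclid: 13182 = 1·11094 + 2088; 11094 = 5·2088 + 654; 2088 = 3·654 + 126; 654 = 5·126 + 24; 126 = 5·24 + 6; 24 = 4·6 + 0 → gcd = 6; 162 = 6·27.
Back-substitution yields 11094·(-524) + 13182·(441) = 6, so one solution is x = -524·27 = -14148, y = 441·27 = 11907.
Solutions in x differ by 13182/6 = 2197; the one in [0, 2197) is -14148 mod 2197 = 1231.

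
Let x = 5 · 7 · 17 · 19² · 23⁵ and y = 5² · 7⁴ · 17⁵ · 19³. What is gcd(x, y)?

214795

min exponent per shared prime: 5 · 7 · 17 · 19² = 214795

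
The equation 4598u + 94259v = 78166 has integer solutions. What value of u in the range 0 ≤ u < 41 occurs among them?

17

gcd(4598, 94259) = 2299 (Euclid: 94259 = 20·4598 + 2299; 4598 = 2·2299 + 0), and 2299 | 78166.
Extended Euclid: 4598·(-20) + 94259·(1) = 2299. Scale by 34: u₀ = -680.
General solution u = u₀ + 41t; reducing mod 41 gives u = 17 (and v = 0).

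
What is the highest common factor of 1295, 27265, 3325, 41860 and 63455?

35

gcd(1295, 27265): 27265 = 21·1295 + 70; 1295 = 18·70 + 35; 70 = 2·35 + 0 → 35
gcd(35, 3325): 3325 = 95·35 + 0 → 35
gcd(35, 41860): 41860 = 1196·35 + 0 → 35
gcd(35, 63455): 63455 = 1813·35 + 0 → 35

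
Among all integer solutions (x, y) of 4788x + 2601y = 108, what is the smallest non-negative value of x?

Reduce mod 2601: 4788x ≡ 108 (mod 2601). With g = gcd(4788, 2601) = 9 dividing 108, divide through: 532x ≡ 12 (mod 289).
Since gcd(532, 289) = 1, x ≡ 12·(532)⁻¹ ≡ 50 (mod 289). Smallest non-negative: 50.

50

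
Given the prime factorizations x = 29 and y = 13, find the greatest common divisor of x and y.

min exponent per shared prime: (none) = 1

1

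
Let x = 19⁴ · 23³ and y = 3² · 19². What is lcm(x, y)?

14270540463

max exponent per prime: 3² · 19⁴ · 23³ = 14270540463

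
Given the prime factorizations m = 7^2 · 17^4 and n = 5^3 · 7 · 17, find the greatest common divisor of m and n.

min exponent per shared prime: 7 · 17 = 119

119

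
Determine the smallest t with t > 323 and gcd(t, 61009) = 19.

342

gcd(t, 61009) = 19 forces 19 | t; write t = 19s. Then gcd(19s, 19·3211) = 19·gcd(s, 3211), so need gcd(s, 3211) = 1.
19s > 323 gives s ≥ 18. The least s ≥ 18 coprime to 3211 is 18, so t = 19·18 = 342.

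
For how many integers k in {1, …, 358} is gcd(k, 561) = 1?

204

561 = 3·11·17. Inclusion–exclusion on these primes:
358 − ⌊358/3⌋ − ⌊358/11⌋ − ⌊358/17⌋ + ⌊358/33⌋ + ⌊358/51⌋ + ⌊358/187⌋ − ⌊358/561⌋ = 204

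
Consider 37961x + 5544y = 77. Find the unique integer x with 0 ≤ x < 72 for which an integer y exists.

13

Euclid: 37961 = 6·5544 + 4697; 5544 = 1·4697 + 847; 4697 = 5·847 + 462; 847 = 1·462 + 385; 462 = 1·385 + 77; 385 = 5·77 + 0 → gcd = 77; 77 = 77·1.
Back-substitution yields 37961·(13) + 5544·(-89) = 77, so one solution is x = 13·1 = 13, y = -89·1 = -89.
Solutions in x differ by 5544/77 = 72; the one in [0, 72) is 13 mod 72 = 13.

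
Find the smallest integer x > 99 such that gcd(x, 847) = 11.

847 = 11·77. Any x with gcd(x, 847) = 11 is a multiple of 11, say 11s, with s coprime to 77.
Need s > 99/11, so s ≥ 10. First s ≥ 10 with gcd(s, 77) = 1 is s = 10. Thus x = 11·10 = 110.

110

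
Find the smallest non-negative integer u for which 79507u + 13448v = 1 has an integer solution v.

2619

Euclid: 79507 = 5·13448 + 12267; 13448 = 1·12267 + 1181; 12267 = 10·1181 + 457; 1181 = 2·457 + 267; 457 = 1·267 + 190; 267 = 1·190 + 77; 190 = 2·77 + 36; 77 = 2·36 + 5; 36 = 7·5 + 1; 5 = 5·1 + 0 → gcd = 1; 1 = 1·1.
Back-substitution yields 79507·(2619) + 13448·(-15484) = 1, so one solution is u = 2619·1 = 2619, v = -15484·1 = -15484.
Solutions in u differ by 13448/1 = 13448; the one in [0, 13448) is 2619 mod 13448 = 2619.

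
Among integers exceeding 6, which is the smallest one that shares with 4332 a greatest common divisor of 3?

9

Multiples of 3 above 6: 3·3, 3·4, … . Need the cofactor coprime to 4332/3 = 1444.
Checking s = 3, 4, … the first with gcd(s, 1444) = 1 is s = 3, giving 9.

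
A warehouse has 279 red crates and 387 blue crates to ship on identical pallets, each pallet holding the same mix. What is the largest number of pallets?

Euclid: 387 = 1·279 + 108; 279 = 2·108 + 63; 108 = 1·63 + 45; 63 = 1·45 + 18; 45 = 2·18 + 9; 18 = 2·9 + 0. Last nonzero remainder: 9.

9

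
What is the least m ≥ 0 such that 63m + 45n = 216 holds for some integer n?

2

Reduce mod 45: 63m ≡ 216 (mod 45). With g = gcd(63, 45) = 9 dividing 216, divide through: 7m ≡ 24 (mod 5).
Since gcd(7, 5) = 1, m ≡ 24·(7)⁻¹ ≡ 2 (mod 5). Smallest non-negative: 2.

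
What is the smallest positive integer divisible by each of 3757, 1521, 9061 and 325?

450558225

lcm(3757, 1521) = 3757·1521/gcd = 5714397/13 = 439569
lcm(439569, 9061) = 439569·9061/gcd = 3982934709/221 = 18022329
lcm(18022329, 325) = 18022329·325/gcd = 5857256925/13 = 450558225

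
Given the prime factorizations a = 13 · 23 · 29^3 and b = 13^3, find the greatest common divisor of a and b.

min exponent per shared prime: 13 = 13

13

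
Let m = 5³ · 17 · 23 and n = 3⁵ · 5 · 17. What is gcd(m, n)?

85

min exponent per shared prime: 5 · 17 = 85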